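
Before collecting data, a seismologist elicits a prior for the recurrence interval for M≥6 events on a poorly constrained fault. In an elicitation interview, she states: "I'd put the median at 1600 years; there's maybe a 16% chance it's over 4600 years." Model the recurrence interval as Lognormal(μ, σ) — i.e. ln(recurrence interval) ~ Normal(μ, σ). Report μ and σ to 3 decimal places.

If T ~ Lognormal(μ,σ) then ln T ~ Normal(μ,σ), so the p-quantile of ln T is μ + z_p·σ.
ln(1600) = 7.378 and ln(4600) = 8.434; z_{0.5} = 0, z_{0.84} = 0.9945.
σ = (8.434 − 7.378)/(0.9945 − (0)) = 1.062.
μ = 7.378 − (0)·1.062 = 7.378.

μ ≈ 7.378, σ ≈ 1.062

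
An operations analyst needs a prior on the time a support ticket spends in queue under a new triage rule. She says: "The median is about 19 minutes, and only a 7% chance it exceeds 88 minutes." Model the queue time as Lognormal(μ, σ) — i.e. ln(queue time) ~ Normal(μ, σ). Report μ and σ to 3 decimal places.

μ ≈ 2.944, σ ≈ 1.039

If T ~ Lognormal(μ,σ) then ln T ~ Normal(μ,σ), so the p-quantile of ln T is μ + z_p·σ.
ln(19) = 2.944 and ln(88) = 4.477; z_{0.5} = 0, z_{0.93} = 1.476.
σ = (4.477 − 2.944)/(1.476 − (0)) = 1.039.
μ = 2.944 − (0)·1.039 = 2.944.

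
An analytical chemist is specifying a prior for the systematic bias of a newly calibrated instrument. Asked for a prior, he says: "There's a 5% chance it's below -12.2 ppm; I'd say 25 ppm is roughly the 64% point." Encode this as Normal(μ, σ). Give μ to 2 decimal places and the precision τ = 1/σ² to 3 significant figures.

For Normal(μ,σ), the p-quantile is μ + z_p·σ. Here z_{0.05} = -1.645, z_{0.64} = 0.3585.
So -12.2 = μ − 1.645σ and 25 = μ + 0.3585σ.
Subtracting: σ = (25 − -12.2)/(0.3585 − (-1.645)) = 18.57.
Then μ = -12.2 − (-1.645)·18.57 = 18.34.
Precision τ = 1/σ² = 1/18.57² = 0.0029.

μ = 18.34, τ = 0.0029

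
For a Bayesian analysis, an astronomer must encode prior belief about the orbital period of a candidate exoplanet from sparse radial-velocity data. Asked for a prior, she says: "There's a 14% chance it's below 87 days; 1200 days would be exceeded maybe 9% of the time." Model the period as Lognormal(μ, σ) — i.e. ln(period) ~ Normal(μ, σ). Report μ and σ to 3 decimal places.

μ ≈ 5.637, σ ≈ 1.084

If T ~ Lognormal(μ,σ) then ln T ~ Normal(μ,σ), so the p-quantile of ln T is μ + z_p·σ.
ln(87) = 4.466 and ln(1200) = 7.09; z_{0.14} = -1.08, z_{0.91} = 1.341.
σ = (7.09 − 4.466)/(1.341 − (-1.08)) = 1.084.
μ = 4.466 − (-1.08)·1.084 = 5.637.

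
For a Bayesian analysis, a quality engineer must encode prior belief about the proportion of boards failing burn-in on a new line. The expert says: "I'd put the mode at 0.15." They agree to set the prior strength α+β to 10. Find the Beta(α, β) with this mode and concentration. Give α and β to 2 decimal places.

For α,β > 1 the Beta mode is (α−1)/(α+β−2). With α+β = 10, the mode is (α−1)/8.
Set (α−1)/8 = 0.15 → α = 1 + 0.15·8 = 2.20.
β = 10 − α = 7.80.

α = 2.20, β = 7.80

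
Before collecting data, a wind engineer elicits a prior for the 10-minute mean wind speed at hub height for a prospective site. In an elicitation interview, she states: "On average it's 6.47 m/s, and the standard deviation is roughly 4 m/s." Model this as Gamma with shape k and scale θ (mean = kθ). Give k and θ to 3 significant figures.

k ≈ 2.62, θ ≈ 2.47

For Gamma(k, scale θ): mean = kθ, variance = kθ², so CV = 1/√k.
CV = SD/mean = 4/6.47 = 0.6182, hence k = 1/CV² = 2.62.
Then θ = mean/k = 6.47/2.62 = 2.47.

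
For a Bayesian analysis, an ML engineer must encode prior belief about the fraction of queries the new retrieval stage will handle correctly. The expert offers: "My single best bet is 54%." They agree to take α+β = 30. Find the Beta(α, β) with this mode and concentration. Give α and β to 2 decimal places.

For α,β > 1 the Beta mode is (α−1)/(α+β−2). With α+β = 30, the mode is (α−1)/28.
Set (α−1)/28 = 0.54 → α = 1 + 0.54·28 = 16.12.
β = 30 − α = 13.88.

α = 16.12, β = 13.88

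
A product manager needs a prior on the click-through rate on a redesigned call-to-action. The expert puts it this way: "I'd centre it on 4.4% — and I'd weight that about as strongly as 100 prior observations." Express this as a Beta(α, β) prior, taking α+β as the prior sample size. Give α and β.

α = 4.4, β = 95.6

Under the effective-sample-size interpretation, Beta(α, β) has prior mean α/(α+β) and prior sample size α+β.
So α+β = 100 and α/(α+β) = 0.044, giving α = 0.044·100 = 4.4 and β = 100 − 4.4 = 95.6.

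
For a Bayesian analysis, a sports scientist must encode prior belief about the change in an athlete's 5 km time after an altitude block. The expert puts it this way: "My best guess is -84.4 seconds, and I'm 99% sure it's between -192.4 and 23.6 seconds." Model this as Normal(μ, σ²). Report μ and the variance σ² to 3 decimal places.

μ = -84.400, σ² = 1757.978

A symmetric 99% interval runs μ ± z·σ with z = 2.576.
Half-width = 108, so σ = 108/2.576 = 41.9282 and σ² = 1757.978.
μ is the stated best guess, -84.400.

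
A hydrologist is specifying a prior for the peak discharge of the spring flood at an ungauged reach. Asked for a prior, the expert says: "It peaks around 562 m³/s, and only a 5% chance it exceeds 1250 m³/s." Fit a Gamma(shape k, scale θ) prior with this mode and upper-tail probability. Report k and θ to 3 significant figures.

Gamma(k,θ) with k>1 has mode (k−1)θ, so θ = 562/(k−1).
Need P(X < 1250) = 0.95 with θ tied to k this way. Start at k = 2, θ = 562: P(X<1250) ≈ 0.651.
Too low — raise k to concentrate. Iterating converges to k ≈ 5.3.
Then θ = 562/(5.3−1) ≈ 131.

k ≈ 5.3, θ ≈ 131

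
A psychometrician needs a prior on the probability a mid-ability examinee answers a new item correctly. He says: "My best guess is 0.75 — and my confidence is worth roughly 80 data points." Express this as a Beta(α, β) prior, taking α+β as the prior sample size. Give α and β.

Under the effective-sample-size interpretation, Beta(α, β) has prior mean α/(α+β) and prior sample size α+β.
So α+β = 80 and α/(α+β) = 0.75, giving α = 0.75·80 = 60 and β = 80 − 60 = 20.

α = 60, β = 20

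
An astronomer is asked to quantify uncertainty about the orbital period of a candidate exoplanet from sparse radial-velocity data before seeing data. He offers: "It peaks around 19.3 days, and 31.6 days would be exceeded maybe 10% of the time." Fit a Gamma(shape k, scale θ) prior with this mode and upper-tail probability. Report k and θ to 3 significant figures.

k ≈ 8.75, θ ≈ 2.49

Gamma(k,θ) with k>1 has mode (k−1)θ, so θ = 19.3/(k−1).
Need P(X < 31.6) = 0.9 with θ tied to k this way. Start at k = 2, θ = 19.3: P(X<31.6) ≈ 0.487.
Too low — raise k to concentrate. Iterating converges to k ≈ 8.75.
Then θ = 19.3/(8.75−1) ≈ 2.49.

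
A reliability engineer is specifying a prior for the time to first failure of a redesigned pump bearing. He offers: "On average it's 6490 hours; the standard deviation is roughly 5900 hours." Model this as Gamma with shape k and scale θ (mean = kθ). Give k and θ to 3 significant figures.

k ≈ 1.21, θ ≈ 5360

For Gamma(k, scale θ): mean = kθ, variance = kθ², so CV = 1/√k.
CV = SD/mean = 5900/6490 = 0.9091, hence k = 1/CV² = 1.21.
Then θ = mean/k = 6490/1.21 = 5360.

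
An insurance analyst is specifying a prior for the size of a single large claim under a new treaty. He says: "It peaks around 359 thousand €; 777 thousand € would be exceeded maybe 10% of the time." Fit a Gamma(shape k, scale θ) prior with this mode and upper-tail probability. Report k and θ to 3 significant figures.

Gamma(k,θ) with k>1 has mode (k−1)θ, so θ = 359/(k−1).
Need P(X < 777) = 0.9 with θ tied to k this way. Start at k = 2, θ = 359: P(X<777) ≈ 0.637.
Too low — raise k to concentrate. Iterating converges to k ≈ 4.22.
Then θ = 359/(4.22−1) ≈ 111.

k ≈ 4.22, θ ≈ 111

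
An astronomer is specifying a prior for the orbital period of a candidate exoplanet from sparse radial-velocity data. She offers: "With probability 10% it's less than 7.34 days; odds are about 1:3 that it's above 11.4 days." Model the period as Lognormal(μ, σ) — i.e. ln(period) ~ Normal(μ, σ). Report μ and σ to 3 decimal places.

μ ≈ 2.282, σ ≈ 0.225

If T ~ Lognormal(μ,σ) then ln T ~ Normal(μ,σ), so the p-quantile of ln T is μ + z_p·σ.
ln(7.34) = 1.993 and ln(11.4) = 2.434; z_{0.1} = -1.282, z_{0.75} = 0.6745.
σ = (2.434 − 1.993)/(0.6745 − (-1.282)) = 0.225.
μ = 1.993 − (-1.282)·0.225 = 2.282.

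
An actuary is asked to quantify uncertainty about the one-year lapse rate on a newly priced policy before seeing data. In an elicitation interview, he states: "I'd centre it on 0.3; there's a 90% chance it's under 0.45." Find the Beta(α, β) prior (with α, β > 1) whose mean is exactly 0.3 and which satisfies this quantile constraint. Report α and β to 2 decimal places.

With mean 0.3 fixed, write α = 0.3s, β = 0.7s where s = α+β.
Need P(θ < 0.45) = 0.9 under Beta(0.3s, 0.7s). Normal approximation: (q−m)/√(m(1−m)/s) ≈ z_{0.9} = 1.28, so s ≈ 0.3·0.7·(1.28)²/(0.45−0.3)² = 15.3.
At s = 15.3: P(θ<0.45) ≈ 0.896. Adjusting to match 0.9 gives s ≈ 16.01.
So α = 0.3·16.01 ≈ 4.80, β = 0.7·16.01 ≈ 11.20.

α ≈ 4.80, β ≈ 11.20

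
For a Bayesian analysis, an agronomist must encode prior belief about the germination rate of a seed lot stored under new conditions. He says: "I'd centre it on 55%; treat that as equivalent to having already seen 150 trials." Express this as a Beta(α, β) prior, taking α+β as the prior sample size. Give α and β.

Under the effective-sample-size interpretation, Beta(α, β) has prior mean α/(α+β) and prior sample size α+β.
So α+β = 150 and α/(α+β) = 0.55, giving α = 0.55·150 = 82.5 and β = 150 − 82.5 = 67.5.

α = 82.5, β = 67.5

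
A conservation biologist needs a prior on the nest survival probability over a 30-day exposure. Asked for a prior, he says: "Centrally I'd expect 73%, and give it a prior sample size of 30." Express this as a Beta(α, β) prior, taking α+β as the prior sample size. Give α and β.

Under the effective-sample-size interpretation, Beta(α, β) has prior mean α/(α+β) and prior sample size α+β.
So α+β = 30 and α/(α+β) = 0.73, giving α = 0.73·30 = 21.9 and β = 30 − 21.9 = 8.1.

α = 21.9, β = 8.1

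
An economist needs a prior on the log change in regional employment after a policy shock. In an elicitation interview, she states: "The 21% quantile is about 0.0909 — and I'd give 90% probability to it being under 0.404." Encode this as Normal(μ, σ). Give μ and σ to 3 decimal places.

For Normal(μ,σ), the p-quantile is μ + z_p·σ. Here z_{0.21} = -0.8064, z_{0.9} = 1.282.
So 0.0909 = μ − 0.8064σ and 0.404 = μ + 1.282σ.
Subtracting: σ = (0.404 − 0.0909)/(1.282 − (-0.8064)) = 0.150.
Then μ = 0.0909 − (-0.8064)·0.150 = 0.212.

μ = 0.212, σ = 0.150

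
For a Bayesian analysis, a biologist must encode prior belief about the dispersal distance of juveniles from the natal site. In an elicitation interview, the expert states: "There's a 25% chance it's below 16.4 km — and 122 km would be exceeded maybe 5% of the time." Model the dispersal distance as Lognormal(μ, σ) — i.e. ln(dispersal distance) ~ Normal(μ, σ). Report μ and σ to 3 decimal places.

μ ≈ 3.381, σ ≈ 0.865

If T ~ Lognormal(μ,σ) then ln T ~ Normal(μ,σ), so the p-quantile of ln T is μ + z_p·σ.
ln(16.4) = 2.797 and ln(122) = 4.804; z_{0.25} = -0.6745, z_{0.95} = 1.645.
σ = (4.804 − 2.797)/(1.645 − (-0.6745)) = 0.865.
μ = 2.797 − (-0.6745)·0.865 = 3.381.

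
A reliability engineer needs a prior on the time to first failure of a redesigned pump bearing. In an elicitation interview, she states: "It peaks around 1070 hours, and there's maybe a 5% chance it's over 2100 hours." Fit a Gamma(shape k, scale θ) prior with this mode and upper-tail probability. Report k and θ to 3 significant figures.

Gamma(k,θ) with k>1 has mode (k−1)θ, so θ = 1070/(k−1).
Need P(X < 2100) = 0.95 with θ tied to k this way. Start at k = 2, θ = 1070: P(X<2100) ≈ 0.584.
Too low — raise k to concentrate. Iterating converges to k ≈ 7.1.
Then θ = 1070/(7.1−1) ≈ 175.

k ≈ 7.1, θ ≈ 175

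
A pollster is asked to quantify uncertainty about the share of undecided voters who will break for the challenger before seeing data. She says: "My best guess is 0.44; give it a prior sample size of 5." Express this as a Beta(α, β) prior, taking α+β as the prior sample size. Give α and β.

Under the effective-sample-size interpretation, Beta(α, β) has prior mean α/(α+β) and prior sample size α+β.
So α+β = 5 and α/(α+β) = 0.44, giving α = 0.44·5 = 2.2 and β = 5 − 2.2 = 2.8.

α = 2.2, β = 2.8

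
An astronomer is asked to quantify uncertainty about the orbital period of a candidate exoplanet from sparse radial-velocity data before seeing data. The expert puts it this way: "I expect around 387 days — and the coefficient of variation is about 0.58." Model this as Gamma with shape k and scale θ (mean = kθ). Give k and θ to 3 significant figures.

k ≈ 2.97, θ ≈ 130

For Gamma(k, scale θ): mean = kθ, variance = kθ², so CV = 1/√k.
CV = 0.58, hence k = 1/CV² = 2.97.
Then θ = mean/k = 387/2.97 = 130.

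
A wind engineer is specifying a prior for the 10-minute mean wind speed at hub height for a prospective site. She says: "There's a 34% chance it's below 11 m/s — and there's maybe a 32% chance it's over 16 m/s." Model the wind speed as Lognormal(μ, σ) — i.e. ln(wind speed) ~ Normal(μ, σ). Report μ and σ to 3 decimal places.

If T ~ Lognormal(μ,σ) then ln T ~ Normal(μ,σ), so the p-quantile of ln T is μ + z_p·σ.
ln(11) = 2.398 and ln(16) = 2.773; z_{0.34} = -0.4125, z_{0.68} = 0.4677.
σ = (2.773 − 2.398)/(0.4677 − (-0.4125)) = 0.426.
μ = 2.398 − (-0.4125)·0.426 = 2.573.

μ ≈ 2.573, σ ≈ 0.426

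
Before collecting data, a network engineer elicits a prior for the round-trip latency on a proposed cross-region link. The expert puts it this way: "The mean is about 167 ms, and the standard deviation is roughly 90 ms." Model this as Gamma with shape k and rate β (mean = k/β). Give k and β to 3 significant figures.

k ≈ 3.44, β ≈ 0.0206

For Gamma(k, rate β): mean = k/β, variance = k/β², so CV = 1/√k.
CV = SD/mean = 90/167 = 0.5389, hence k = 1/CV² = 3.44.
Then β = k/mean = 3.44/167 = 0.0206.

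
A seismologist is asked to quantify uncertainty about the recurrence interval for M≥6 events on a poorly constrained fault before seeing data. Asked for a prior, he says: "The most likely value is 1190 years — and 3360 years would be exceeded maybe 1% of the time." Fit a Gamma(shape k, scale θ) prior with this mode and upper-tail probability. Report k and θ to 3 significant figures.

k ≈ 5.24, θ ≈ 281

Gamma(k,θ) with k>1 has mode (k−1)θ, so θ = 1190/(k−1).
Need P(X < 3360) = 0.99 with θ tied to k this way. Start at k = 2, θ = 1190: P(X<3360) ≈ 0.773.
Too low — raise k to concentrate. Iterating converges to k ≈ 5.24.
Then θ = 1190/(5.24−1) ≈ 281.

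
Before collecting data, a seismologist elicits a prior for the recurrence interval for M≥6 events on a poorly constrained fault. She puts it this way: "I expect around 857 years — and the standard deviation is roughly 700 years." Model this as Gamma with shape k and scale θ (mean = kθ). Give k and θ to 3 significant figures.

For Gamma(k, scale θ): mean = kθ, variance = kθ², so CV = 1/√k.
CV = SD/mean = 700/857 = 0.8168, hence k = 1/CV² = 1.5.
Then θ = mean/k = 857/1.5 = 572.

k ≈ 1.5, θ ≈ 572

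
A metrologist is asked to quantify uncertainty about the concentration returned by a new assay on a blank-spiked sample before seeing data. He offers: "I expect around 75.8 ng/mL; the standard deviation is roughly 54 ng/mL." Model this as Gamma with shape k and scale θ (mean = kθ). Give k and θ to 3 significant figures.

For Gamma(k, scale θ): mean = kθ, variance = kθ², so CV = 1/√k.
CV = SD/mean = 54/75.8 = 0.7124, hence k = 1/CV² = 1.97.
Then θ = mean/k = 75.8/1.97 = 38.5.

k ≈ 1.97, θ ≈ 38.5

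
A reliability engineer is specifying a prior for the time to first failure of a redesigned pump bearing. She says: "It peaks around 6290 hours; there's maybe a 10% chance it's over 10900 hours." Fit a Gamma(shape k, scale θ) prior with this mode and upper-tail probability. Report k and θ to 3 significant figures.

Gamma(k,θ) with k>1 has mode (k−1)θ, so θ = 6290/(k−1).
Need P(X < 10900) = 0.9 with θ tied to k this way. Start at k = 2, θ = 6290: P(X<10900) ≈ 0.517.
Too low — raise k to concentrate. Iterating converges to k ≈ 7.28.
Then θ = 6290/(7.28−1) ≈ 1000.

k ≈ 7.28, θ ≈ 1000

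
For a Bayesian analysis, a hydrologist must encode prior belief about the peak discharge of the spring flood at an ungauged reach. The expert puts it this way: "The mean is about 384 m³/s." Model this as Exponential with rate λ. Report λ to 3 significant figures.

λ ≈ 0.0026

Exponential mean = 1/λ, so λ = 1/384.0 = 0.0026.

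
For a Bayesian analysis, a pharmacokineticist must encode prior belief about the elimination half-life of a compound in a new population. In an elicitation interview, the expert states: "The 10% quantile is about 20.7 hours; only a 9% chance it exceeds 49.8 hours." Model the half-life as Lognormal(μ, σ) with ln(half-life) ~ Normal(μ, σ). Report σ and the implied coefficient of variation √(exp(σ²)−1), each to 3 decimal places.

If T ~ Lognormal(μ,σ) then ln T ~ Normal(μ,σ), so the p-quantile of ln T is μ + z_p·σ.
ln(20.7) = 3.03 and ln(49.8) = 3.908; z_{0.1} = -1.282, z_{0.91} = 1.341.
σ = (3.908 − 3.03)/(1.341 − (-1.282)) = 0.335.
μ = 3.03 − (-1.282)·0.335 = 3.459.
CV = √(exp(σ²)−1) = √(exp(0.1121)−1) = 0.344.

σ ≈ 0.335, CV ≈ 0.344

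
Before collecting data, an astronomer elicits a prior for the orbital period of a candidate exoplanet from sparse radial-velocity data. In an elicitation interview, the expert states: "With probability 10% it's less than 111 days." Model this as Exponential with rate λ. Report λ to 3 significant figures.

λ ≈ 0.000949

P(T < 111.0) = 1 − e^(−λ·111.0) = 0.1, so λ = −ln(1−0.1)/111.0 = −ln(0.9)/111.0 = 0.000949.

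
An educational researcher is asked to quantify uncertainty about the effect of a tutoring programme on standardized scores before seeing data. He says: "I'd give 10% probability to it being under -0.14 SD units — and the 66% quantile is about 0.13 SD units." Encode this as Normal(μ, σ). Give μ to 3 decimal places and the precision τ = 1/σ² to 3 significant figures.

μ = 0.064, τ = 39.4

The p-quantile of Normal(μ,σ) is μ + z_p·σ, with z_{0.1} = -1.282 and z_{0.66} = 0.4125.
Eliminate σ: μ = (z₂·x₁ − z₁·x₂)/(z₂ − z₁) = (0.4125·-0.14 − (-1.282)·0.13)/1.694 = 0.064.
Then σ = (x₂ − x₁)/(z₂ − z₁) = (0.13 − -0.14)/1.694 = 0.159.
Precision τ = 1/σ² = 1/0.1594² = 39.4.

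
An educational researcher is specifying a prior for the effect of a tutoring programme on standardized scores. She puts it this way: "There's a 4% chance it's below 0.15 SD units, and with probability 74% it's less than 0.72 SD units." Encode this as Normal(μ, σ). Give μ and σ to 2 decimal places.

The p-quantile of Normal(μ,σ) is μ + z_p·σ, with z_{0.04} = -1.751 and z_{0.74} = 0.6433.
Eliminate σ: μ = (z₂·x₁ − z₁·x₂)/(z₂ − z₁) = (0.6433·0.15 − (-1.751)·0.72)/2.394 = 0.57.
Then σ = (x₂ − x₁)/(z₂ − z₁) = (0.72 − 0.15)/2.394 = 0.24.

μ = 0.57, σ = 0.24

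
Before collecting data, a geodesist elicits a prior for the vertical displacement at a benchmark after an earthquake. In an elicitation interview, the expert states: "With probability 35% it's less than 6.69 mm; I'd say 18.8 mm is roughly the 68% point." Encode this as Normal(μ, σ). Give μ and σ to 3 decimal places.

μ = 12.160, σ = 14.197

For Normal(μ,σ), the p-quantile is μ + z_p·σ. Here z_{0.35} = -0.3853, z_{0.68} = 0.4677.
So 6.69 = μ − 0.3853σ and 18.8 = μ + 0.4677σ.
Subtracting: σ = (18.8 − 6.69)/(0.4677 − (-0.3853)) = 14.197.
Then μ = 6.69 − (-0.3853)·14.197 = 12.160.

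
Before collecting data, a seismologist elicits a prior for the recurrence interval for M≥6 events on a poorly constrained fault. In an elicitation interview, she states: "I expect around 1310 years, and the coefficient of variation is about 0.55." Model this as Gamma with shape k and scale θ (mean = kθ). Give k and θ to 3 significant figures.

For Gamma(k, scale θ): mean = kθ, variance = kθ², so CV = 1/√k.
CV = 0.55, hence k = 1/CV² = 3.31.
Then θ = mean/k = 1310/3.31 = 396.

k ≈ 3.31, θ ≈ 396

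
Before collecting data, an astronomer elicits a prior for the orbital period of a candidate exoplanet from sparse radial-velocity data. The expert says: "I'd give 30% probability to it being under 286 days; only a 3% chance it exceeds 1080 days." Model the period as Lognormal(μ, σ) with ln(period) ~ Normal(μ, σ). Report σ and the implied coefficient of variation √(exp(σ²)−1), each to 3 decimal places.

If T ~ Lognormal(μ,σ) then ln T ~ Normal(μ,σ), so the p-quantile of ln T is μ + z_p·σ.
ln(286) = 5.656 and ln(1080) = 6.985; z_{0.3} = -0.5244, z_{0.97} = 1.881.
σ = (6.985 − 5.656)/(1.881 − (-0.5244)) = 0.552.
μ = 5.656 − (-0.5244)·0.552 = 5.946.
CV = √(exp(σ²)−1) = √(exp(0.3052)−1) = 0.597.

σ ≈ 0.552, CV ≈ 0.597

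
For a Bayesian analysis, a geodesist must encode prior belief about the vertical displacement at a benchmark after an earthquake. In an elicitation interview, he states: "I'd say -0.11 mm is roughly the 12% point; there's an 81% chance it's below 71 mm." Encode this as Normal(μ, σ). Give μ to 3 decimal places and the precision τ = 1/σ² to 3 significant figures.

The p-quantile of Normal(μ,σ) is μ + z_p·σ, with z_{0.12} = -1.175 and z_{0.81} = 0.8779.
Eliminate σ: μ = (z₂·x₁ − z₁·x₂)/(z₂ − z₁) = (0.8779·-0.11 − (-1.175)·71)/2.053 = 40.590.
Then σ = (x₂ − x₁)/(z₂ − z₁) = (71 − -0.11)/2.053 = 34.639.
Precision τ = 1/σ² = 1/34.64² = 0.000833.

μ = 40.590, τ = 0.000833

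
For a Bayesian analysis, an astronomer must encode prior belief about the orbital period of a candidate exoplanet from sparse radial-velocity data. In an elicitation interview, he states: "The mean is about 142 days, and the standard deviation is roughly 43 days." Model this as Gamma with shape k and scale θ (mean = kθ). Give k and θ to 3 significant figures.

k ≈ 10.9, θ ≈ 13

For Gamma(k, scale θ): mean = kθ, variance = kθ², so CV = 1/√k.
CV = SD/mean = 43/142 = 0.3028, hence k = 1/CV² = 10.9.
Then θ = mean/k = 142/10.9 = 13.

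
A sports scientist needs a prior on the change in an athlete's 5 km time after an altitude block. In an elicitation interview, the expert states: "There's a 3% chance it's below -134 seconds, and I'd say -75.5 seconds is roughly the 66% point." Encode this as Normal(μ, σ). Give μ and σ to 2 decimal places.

For Normal(μ,σ), the p-quantile is μ + z_p·σ. Here z_{0.03} = -1.881, z_{0.66} = 0.4125.
So -134 = μ − 1.881σ and -75.5 = μ + 0.4125σ.
Subtracting: σ = (-75.5 − -134)/(0.4125 − (-1.881)) = 25.51.
Then μ = -134 − (-1.881)·25.51 = -86.02.

μ = -86.02, σ = 25.51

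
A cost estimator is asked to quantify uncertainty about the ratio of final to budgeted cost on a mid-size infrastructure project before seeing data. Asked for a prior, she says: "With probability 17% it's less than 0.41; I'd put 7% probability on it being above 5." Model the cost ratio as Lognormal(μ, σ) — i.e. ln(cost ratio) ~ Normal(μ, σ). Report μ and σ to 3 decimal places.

μ ≈ 0.090, σ ≈ 1.029

If T ~ Lognormal(μ,σ) then ln T ~ Normal(μ,σ), so the p-quantile of ln T is μ + z_p·σ.
ln(0.41) = -0.8916 and ln(5) = 1.609; z_{0.17} = -0.9542, z_{0.93} = 1.476.
σ = (1.609 − -0.8916)/(1.476 − (-0.9542)) = 1.029.
μ = -0.8916 − (-0.9542)·1.029 = 0.090.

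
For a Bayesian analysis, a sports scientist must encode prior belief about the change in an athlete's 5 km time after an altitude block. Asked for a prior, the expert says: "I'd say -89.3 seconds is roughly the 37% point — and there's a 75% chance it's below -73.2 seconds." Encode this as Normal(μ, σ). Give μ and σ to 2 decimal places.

μ = -83.99, σ = 16.00

The p-quantile of Normal(μ,σ) is μ + z_p·σ, with z_{0.37} = -0.3319 and z_{0.75} = 0.6745.
Eliminate σ: μ = (z₂·x₁ − z₁·x₂)/(z₂ − z₁) = (0.6745·-89.3 − (-0.3319)·-73.2)/1.006 = -83.99.
Then σ = (x₂ − x₁)/(z₂ − z₁) = (-73.2 − -89.3)/1.006 = 16.00.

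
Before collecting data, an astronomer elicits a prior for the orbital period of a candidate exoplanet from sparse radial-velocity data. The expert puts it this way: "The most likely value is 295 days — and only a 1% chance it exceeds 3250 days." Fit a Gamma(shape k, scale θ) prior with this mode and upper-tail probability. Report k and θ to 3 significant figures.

Gamma(k,θ) with k>1 has mode (k−1)θ, so θ = 295/(k−1).
Need P(X < 3250) = 0.99 with θ tied to k this way. Start at k = 2, θ = 295: P(X<3250) ≈ 1.000.
Too high — lower k to spread out. Iterating converges to k ≈ 1.52.
Then θ = 295/(1.52−1) ≈ 569.

k ≈ 1.52, θ ≈ 569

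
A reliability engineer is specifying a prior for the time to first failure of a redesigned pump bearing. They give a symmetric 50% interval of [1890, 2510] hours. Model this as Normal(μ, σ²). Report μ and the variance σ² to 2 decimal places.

A symmetric 50% interval runs μ ± z·σ with z = 0.6745.
Half-width = 310, so σ = 310/0.6745 = 459.607 and σ² = 211238.31.
μ is the interval midpoint, 2200.00.

μ = 2200.00, σ² = 211238.31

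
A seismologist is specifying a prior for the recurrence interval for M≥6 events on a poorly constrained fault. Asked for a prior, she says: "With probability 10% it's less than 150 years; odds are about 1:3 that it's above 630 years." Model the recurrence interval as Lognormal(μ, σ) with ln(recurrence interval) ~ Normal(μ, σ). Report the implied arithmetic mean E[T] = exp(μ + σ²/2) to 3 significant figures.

If T ~ Lognormal(μ,σ) then ln T ~ Normal(μ,σ), so the p-quantile of ln T is μ + z_p·σ.
ln(150) = 5.011 and ln(630) = 6.446; z_{0.1} = -1.282, z_{0.75} = 0.6745.
σ = (6.446 − 5.011)/(0.6745 − (-1.282)) = 0.734.
μ = 5.011 − (-1.282)·0.734 = 5.951.
E[T] = exp(μ + σ²/2) = exp(5.951 + 0.2691) = 503 years.

E[T] ≈ 503 years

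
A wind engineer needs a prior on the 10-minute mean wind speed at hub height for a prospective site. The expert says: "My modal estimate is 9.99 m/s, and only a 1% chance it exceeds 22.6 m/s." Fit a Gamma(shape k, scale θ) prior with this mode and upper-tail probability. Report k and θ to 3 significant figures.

k ≈ 8.19, θ ≈ 1.39

Gamma(k,θ) with k>1 has mode (k−1)θ, so θ = 9.99/(k−1).
Need P(X < 22.6) = 0.99 with θ tied to k this way. Start at k = 2, θ = 9.99: P(X<22.6) ≈ 0.660.
Too low — raise k to concentrate. Iterating converges to k ≈ 8.19.
Then θ = 9.99/(8.19−1) ≈ 1.39.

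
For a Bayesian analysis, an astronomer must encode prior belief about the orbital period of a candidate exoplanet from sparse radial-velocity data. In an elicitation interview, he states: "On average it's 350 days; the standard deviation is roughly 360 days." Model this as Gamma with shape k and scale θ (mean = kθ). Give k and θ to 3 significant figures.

For Gamma(k, scale θ): mean = kθ, variance = kθ², so CV = 1/√k.
CV = SD/mean = 360/350 = 1.029, hence k = 1/CV² = 0.945.
Then θ = mean/k = 350/0.945 = 370.

k ≈ 0.945, θ ≈ 370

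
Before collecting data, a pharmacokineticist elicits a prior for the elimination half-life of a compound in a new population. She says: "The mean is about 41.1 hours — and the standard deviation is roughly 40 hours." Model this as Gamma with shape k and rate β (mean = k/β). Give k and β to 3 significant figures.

For Gamma(k, rate β): mean = k/β, variance = k/β², so CV = 1/√k.
CV = SD/mean = 40/41.1 = 0.9732, hence k = 1/CV² = 1.06.
Then β = k/mean = 1.06/41.1 = 0.0257.

k ≈ 1.06, β ≈ 0.0257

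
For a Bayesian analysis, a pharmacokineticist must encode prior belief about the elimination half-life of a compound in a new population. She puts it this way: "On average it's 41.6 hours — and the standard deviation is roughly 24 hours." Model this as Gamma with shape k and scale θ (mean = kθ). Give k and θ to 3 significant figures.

For Gamma(k, scale θ): mean = kθ, variance = kθ², so CV = 1/√k.
CV = SD/mean = 24/41.6 = 0.5769, hence k = 1/CV² = 3.
Then θ = mean/k = 41.6/3 = 13.8.

k ≈ 3, θ ≈ 13.8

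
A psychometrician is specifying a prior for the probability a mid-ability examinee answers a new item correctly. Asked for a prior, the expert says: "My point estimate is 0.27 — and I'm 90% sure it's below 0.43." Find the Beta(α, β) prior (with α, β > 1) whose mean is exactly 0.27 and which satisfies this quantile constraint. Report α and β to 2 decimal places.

With mean 0.27 fixed, write α = 0.27s, β = 0.73s where s = α+β.
Need P(θ < 0.43) = 0.9 under Beta(0.27s, 0.73s). Normal approximation: (q−m)/√(m(1−m)/s) ≈ z_{0.9} = 1.28, so s ≈ 0.27·0.73·(1.28)²/(0.43−0.27)² = 12.6.
At s = 12.6: P(θ<0.43) ≈ 0.895. Adjusting to match 0.9 gives s ≈ 13.35.
So α = 0.27·13.35 ≈ 3.60, β = 0.73·13.35 ≈ 9.74.

α ≈ 3.60, β ≈ 9.74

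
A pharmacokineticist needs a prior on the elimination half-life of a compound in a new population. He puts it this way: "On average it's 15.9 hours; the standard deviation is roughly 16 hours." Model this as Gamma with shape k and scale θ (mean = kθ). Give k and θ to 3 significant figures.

For Gamma(k, scale θ): mean = kθ, variance = kθ², so CV = 1/√k.
CV = SD/mean = 16/15.9 = 1.006, hence k = 1/CV² = 0.988.
Then θ = mean/k = 15.9/0.988 = 16.1.

k ≈ 0.988, θ ≈ 16.1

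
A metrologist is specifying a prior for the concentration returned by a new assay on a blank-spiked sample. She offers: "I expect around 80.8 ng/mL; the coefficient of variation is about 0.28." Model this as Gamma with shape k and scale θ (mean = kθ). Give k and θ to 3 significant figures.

k ≈ 12.8, θ ≈ 6.33

For Gamma(k, scale θ): mean = kθ, variance = kθ², so CV = 1/√k.
CV = 0.28, hence k = 1/CV² = 12.8.
Then θ = mean/k = 80.8/12.8 = 6.33.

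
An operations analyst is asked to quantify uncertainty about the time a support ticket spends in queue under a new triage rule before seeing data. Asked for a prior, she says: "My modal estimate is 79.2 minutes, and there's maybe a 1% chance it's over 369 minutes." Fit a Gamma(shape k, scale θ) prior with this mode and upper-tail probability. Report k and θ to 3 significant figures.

Gamma(k,θ) with k>1 has mode (k−1)θ, so θ = 79.2/(k−1).
Need P(X < 369) = 0.99 with θ tied to k this way. Start at k = 2, θ = 79.2: P(X<369) ≈ 0.946.
Too low — raise k to concentrate. Iterating converges to k ≈ 2.69.
Then θ = 79.2/(2.69−1) ≈ 46.9.

k ≈ 2.69, θ ≈ 46.9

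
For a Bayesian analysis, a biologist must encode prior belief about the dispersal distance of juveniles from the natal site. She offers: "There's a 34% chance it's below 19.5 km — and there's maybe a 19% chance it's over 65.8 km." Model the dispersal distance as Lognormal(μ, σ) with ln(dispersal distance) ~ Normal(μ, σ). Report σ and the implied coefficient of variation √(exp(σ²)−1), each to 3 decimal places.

σ ≈ 0.943, CV ≈ 1.196

If T ~ Lognormal(μ,σ) then ln T ~ Normal(μ,σ), so the p-quantile of ln T is μ + z_p·σ.
ln(19.5) = 2.97 and ln(65.8) = 4.187; z_{0.34} = -0.4125, z_{0.81} = 0.8779.
σ = (4.187 − 2.97)/(0.8779 − (-0.4125)) = 0.943.
μ = 2.97 − (-0.4125)·0.943 = 3.359.
CV = √(exp(σ²)−1) = √(exp(0.8884)−1) = 1.196.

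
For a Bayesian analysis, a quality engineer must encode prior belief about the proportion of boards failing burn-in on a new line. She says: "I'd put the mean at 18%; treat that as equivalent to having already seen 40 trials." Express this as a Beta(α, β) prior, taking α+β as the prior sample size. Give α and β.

α = 7.2, β = 32.8

Under the effective-sample-size interpretation, Beta(α, β) has prior mean α/(α+β) and prior sample size α+β.
So α+β = 40 and α/(α+β) = 0.18, giving α = 0.18·40 = 7.2 and β = 40 − 7.2 = 32.8.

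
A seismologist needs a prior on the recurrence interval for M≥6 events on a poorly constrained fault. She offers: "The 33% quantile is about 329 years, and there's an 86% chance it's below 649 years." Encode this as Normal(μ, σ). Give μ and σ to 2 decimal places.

μ = 421.60, σ = 210.49

The p-quantile of Normal(μ,σ) is μ + z_p·σ, with z_{0.33} = -0.4399 and z_{0.86} = 1.08.
Eliminate σ: μ = (z₂·x₁ − z₁·x₂)/(z₂ − z₁) = (1.08·329 − (-0.4399)·649)/1.52 = 421.60.
Then σ = (x₂ − x₁)/(z₂ − z₁) = (649 − 329)/1.52 = 210.49.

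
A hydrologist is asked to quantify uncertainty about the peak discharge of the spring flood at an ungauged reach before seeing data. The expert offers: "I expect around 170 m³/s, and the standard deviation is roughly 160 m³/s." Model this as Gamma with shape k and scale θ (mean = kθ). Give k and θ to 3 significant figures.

For Gamma(k, scale θ): mean = kθ, variance = kθ², so CV = 1/√k.
CV = SD/mean = 160/170 = 0.9412, hence k = 1/CV² = 1.13.
Then θ = mean/k = 170/1.13 = 151.

k ≈ 1.13, θ ≈ 151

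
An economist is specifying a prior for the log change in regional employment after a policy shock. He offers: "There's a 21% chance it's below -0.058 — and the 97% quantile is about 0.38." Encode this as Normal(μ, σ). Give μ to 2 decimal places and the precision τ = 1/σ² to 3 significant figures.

μ = 0.07, τ = 37.6

The p-quantile of Normal(μ,σ) is μ + z_p·σ, with z_{0.21} = -0.8064 and z_{0.97} = 1.881.
Eliminate σ: μ = (z₂·x₁ − z₁·x₂)/(z₂ − z₁) = (1.881·-0.058 − (-0.8064)·0.38)/2.687 = 0.07.
Then σ = (x₂ − x₁)/(z₂ − z₁) = (0.38 − -0.058)/2.687 = 0.16.
Precision τ = 1/σ² = 1/0.163² = 37.6.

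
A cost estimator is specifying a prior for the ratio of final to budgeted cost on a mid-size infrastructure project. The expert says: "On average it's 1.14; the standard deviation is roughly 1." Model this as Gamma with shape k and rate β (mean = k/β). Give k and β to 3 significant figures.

k ≈ 1.3, β ≈ 1.14

For Gamma(k, rate β): mean = k/β, variance = k/β², so CV = 1/√k.
CV = SD/mean = 1/1.14 = 0.8772, hence k = 1/CV² = 1.3.
Then β = k/mean = 1.3/1.14 = 1.14.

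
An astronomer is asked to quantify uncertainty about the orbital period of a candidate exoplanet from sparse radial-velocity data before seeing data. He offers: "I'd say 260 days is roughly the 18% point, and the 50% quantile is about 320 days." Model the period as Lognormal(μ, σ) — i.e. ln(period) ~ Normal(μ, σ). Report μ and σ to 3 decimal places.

If T ~ Lognormal(μ,σ) then ln T ~ Normal(μ,σ), so the p-quantile of ln T is μ + z_p·σ.
ln(260) = 5.561 and ln(320) = 5.768; z_{0.18} = -0.9154, z_{0.5} = 0.
σ = (5.768 − 5.561)/(0 − (-0.9154)) = 0.227.
μ = 5.561 − (-0.9154)·0.227 = 5.768.

μ ≈ 5.768, σ ≈ 0.227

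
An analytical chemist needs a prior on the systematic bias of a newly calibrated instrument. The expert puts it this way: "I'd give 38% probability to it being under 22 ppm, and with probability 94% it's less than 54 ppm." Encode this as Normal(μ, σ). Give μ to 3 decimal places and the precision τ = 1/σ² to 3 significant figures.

μ = 27.255, τ = 0.00338

For Normal(μ,σ), the p-quantile is μ + z_p·σ. Here z_{0.38} = -0.3055, z_{0.94} = 1.555.
So 22 = μ − 0.3055σ and 54 = μ + 1.555σ.
Subtracting: σ = (54 − 22)/(1.555 − (-0.3055)) = 17.202.
Then μ = 22 − (-0.3055)·17.202 = 27.255.
Precision τ = 1/σ² = 1/17.2² = 0.00338.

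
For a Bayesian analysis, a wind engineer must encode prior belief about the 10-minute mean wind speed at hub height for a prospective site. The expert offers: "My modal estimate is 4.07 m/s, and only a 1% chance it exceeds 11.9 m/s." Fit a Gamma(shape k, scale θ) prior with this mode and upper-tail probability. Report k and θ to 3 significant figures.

Gamma(k,θ) with k>1 has mode (k−1)θ, so θ = 4.07/(k−1).
Need P(X < 11.9) = 0.99 with θ tied to k this way. Start at k = 2, θ = 4.07: P(X<11.9) ≈ 0.789.
Too low — raise k to concentrate. Iterating converges to k ≈ 4.93.
Then θ = 4.07/(4.93−1) ≈ 1.03.

k ≈ 4.93, θ ≈ 1.03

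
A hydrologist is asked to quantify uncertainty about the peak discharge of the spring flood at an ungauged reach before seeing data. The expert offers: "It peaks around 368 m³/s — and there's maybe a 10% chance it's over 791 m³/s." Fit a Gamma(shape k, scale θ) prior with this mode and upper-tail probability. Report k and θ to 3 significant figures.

k ≈ 4.28, θ ≈ 112

Gamma(k,θ) with k>1 has mode (k−1)θ, so θ = 368/(k−1).
Need P(X < 791) = 0.9 with θ tied to k this way. Start at k = 2, θ = 368: P(X<791) ≈ 0.633.
Too low — raise k to concentrate. Iterating converges to k ≈ 4.28.
Then θ = 368/(4.28−1) ≈ 112.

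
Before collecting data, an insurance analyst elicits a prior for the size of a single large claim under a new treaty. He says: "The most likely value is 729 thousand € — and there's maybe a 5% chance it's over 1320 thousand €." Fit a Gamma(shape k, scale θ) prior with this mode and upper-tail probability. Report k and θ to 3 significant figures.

k ≈ 8.9, θ ≈ 92.2

Gamma(k,θ) with k>1 has mode (k−1)θ, so θ = 729/(k−1).
Need P(X < 1320) = 0.95 with θ tied to k this way. Start at k = 2, θ = 729: P(X<1320) ≈ 0.540.
Too low — raise k to concentrate. Iterating converges to k ≈ 8.9.
Then θ = 729/(8.9−1) ≈ 92.2.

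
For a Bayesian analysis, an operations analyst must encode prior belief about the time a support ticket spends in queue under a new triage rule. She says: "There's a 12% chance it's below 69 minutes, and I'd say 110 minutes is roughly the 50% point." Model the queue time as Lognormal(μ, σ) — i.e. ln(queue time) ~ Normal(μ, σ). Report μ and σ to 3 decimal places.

If T ~ Lognormal(μ,σ) then ln T ~ Normal(μ,σ), so the p-quantile of ln T is μ + z_p·σ.
ln(69) = 4.234 and ln(110) = 4.7; z_{0.12} = -1.175, z_{0.5} = 0.
σ = (4.7 − 4.234)/(0 − (-1.175)) = 0.397.
μ = 4.234 − (-1.175)·0.397 = 4.700.

μ ≈ 4.700, σ ≈ 0.397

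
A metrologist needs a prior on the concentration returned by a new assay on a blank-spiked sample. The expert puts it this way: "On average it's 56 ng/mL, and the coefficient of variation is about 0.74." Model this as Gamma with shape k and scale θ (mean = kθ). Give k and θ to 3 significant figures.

For Gamma(k, scale θ): mean = kθ, variance = kθ², so CV = 1/√k.
CV = 0.74, hence k = 1/CV² = 1.83.
Then θ = mean/k = 56/1.83 = 30.7.

k ≈ 1.83, θ ≈ 30.7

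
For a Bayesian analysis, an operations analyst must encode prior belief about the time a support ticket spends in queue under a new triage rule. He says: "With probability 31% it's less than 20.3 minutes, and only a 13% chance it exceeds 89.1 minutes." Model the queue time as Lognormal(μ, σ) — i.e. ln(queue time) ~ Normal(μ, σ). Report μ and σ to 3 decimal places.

If T ~ Lognormal(μ,σ) then ln T ~ Normal(μ,σ), so the p-quantile of ln T is μ + z_p·σ.
ln(20.3) = 3.011 and ln(89.1) = 4.49; z_{0.31} = -0.4959, z_{0.87} = 1.126.
σ = (4.49 − 3.011)/(1.126 − (-0.4959)) = 0.912.
μ = 3.011 − (-0.4959)·0.912 = 3.463.

μ ≈ 3.463, σ ≈ 0.912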